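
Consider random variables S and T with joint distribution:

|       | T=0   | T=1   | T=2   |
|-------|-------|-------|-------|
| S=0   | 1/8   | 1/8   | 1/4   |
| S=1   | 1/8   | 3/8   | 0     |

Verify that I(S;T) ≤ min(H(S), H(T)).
Marginal P(S) (row sums):
  P(S=0) = 1/8 + 1/8 + 1/4 = 1/2
  P(S=1) = 1/8 + 3/8 + 0 = 1/2
Marginal P(T) (column sums):
  P(T=0) = 1/8 + 1/8 = 1/4
  P(T=1) = 1/8 + 3/8 = 1/2
  P(T=2) = 1/4 + 0 = 1/4

H(S) = -[(1/2)·log₂(1/2) + (1/2)·log₂(1/2)]
  = 0.5000 + 0.5000
  = 1.0000 bits
H(T) = -[(1/4)·log₂(1/4) + (1/2)·log₂(1/2) + (1/4)·log₂(1/4)]
  = 0.5000 + 0.5000 + 0.5000
  = 1.5000 bits
H(S,T) = -[(1/8)·log₂(1/8) + (1/8)·log₂(1/8) + (1/4)·log₂(1/4) + (1/8)·log₂(1/8) + (3/8)·log₂(3/8)]
  = 0.3750 + 0.3750 + 0.5000 + 0.3750 + 0.5306
  = 2.1556 bits

I(S;T) = H(S) + H(T) - H(S,T)
  = 1.0000 + 1.5000 - 2.1556
  = 0.3444 bits

min(H(S), H(T)) = min(1.0000, 1.5000) = 1.0000 bits
Since 0.3444 ≤ 1.0000, the bound is satisfied ✓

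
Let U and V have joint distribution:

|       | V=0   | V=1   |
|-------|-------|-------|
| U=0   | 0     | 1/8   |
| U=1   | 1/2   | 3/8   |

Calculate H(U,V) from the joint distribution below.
H(U,V) = -Σ P(U,V) log₂ P(U,V), summed over the non-zero cells:
H(U,V) = -[(1/8)·log₂(1/8) + (1/2)·log₂(1/2) + (3/8)·log₂(3/8)]
  = 0.3750 + 0.5000 + 0.5306
  = 1.4056 bits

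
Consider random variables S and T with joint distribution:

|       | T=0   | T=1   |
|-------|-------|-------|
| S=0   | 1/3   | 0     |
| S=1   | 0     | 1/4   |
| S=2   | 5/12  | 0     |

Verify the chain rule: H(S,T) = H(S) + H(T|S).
Left side:
H(S,T) = -[(1/3)·log₂(1/3) + (1/4)·log₂(1/4) + (5/12)·log₂(5/12)]
  = 0.5283 + 0.5000 + 0.5263
  = 1.5546 bits

Right side:
Marginal P(S) (row sums):
  P(S=0) = 1/3 + 0 = 1/3
  P(S=1) = 0 + 1/4 = 1/4
  P(S=2) = 5/12 + 0 = 5/12
H(S) = -[(1/3)·log₂(1/3) + (1/4)·log₂(1/4) + (5/12)·log₂(5/12)]
  = 0.5283 + 0.5000 + 0.5263
  = 1.5546 bits
H(T|S) = -Σ P(S,T)·log₂ P(T|S), where P(T|S) = P(S,T) / P(S)
  (cells with P(S,T) = 0 contribute 0)
  (S=0,T=0): P(T|S) = (1/3)/(1/3) = 1;  -(1/3)·log₂(1) = 0.0000
  (S=1,T=1): P(T|S) = (1/4)/(1/4) = 1;  -(1/4)·log₂(1) = 0.0000
  (S=2,T=0): P(T|S) = (5/12)/(5/12) = 1;  -(5/12)·log₂(1) = 0.0000
H(T|S) = 0.0000 + 0.0000 + 0.0000
  = 0.0000 bits
H(S) + H(T|S) = 1.5546 + 0.0000 = 1.5546 bits

Both sides equal 1.5546 bits, so the chain rule holds ✓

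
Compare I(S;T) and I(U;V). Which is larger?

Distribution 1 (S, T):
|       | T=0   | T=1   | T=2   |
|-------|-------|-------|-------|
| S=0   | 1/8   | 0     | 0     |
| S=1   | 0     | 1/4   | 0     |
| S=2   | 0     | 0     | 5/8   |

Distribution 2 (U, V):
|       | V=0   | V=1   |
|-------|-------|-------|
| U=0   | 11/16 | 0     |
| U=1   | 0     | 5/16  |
Distribution 1 (S, T):
Marginal P(S) (row sums):
  P(S=0) = 1/8 + 0 + 0 = 1/8
  P(S=1) = 0 + 1/4 + 0 = 1/4
  P(S=2) = 0 + 0 + 5/8 = 5/8
Marginal P(T) (column sums):
  P(T=0) = 1/8 + 0 + 0 = 1/8
  P(T=1) = 0 + 1/4 + 0 = 1/4
  P(T=2) = 0 + 0 + 5/8 = 5/8

H(S) = -[(1/8)·log₂(1/8) + (1/4)·log₂(1/4) + (5/8)·log₂(5/8)]
  = 0.3750 + 0.5000 + 0.4238
  = 1.2988 bits
H(T) = -[(1/8)·log₂(1/8) + (1/4)·log₂(1/4) + (5/8)·log₂(5/8)]
  = 0.3750 + 0.5000 + 0.4238
  = 1.2988 bits
H(S,T) = -[(1/8)·log₂(1/8) + (1/4)·log₂(1/4) + (5/8)·log₂(5/8)]
  = 0.3750 + 0.5000 + 0.4238
  = 1.2988 bits

I(S;T) = H(S) + H(T) - H(S,T)
  = 1.2988 + 1.2988 - 1.2988
  = 1.2988 bits

Distribution 2 (U, V):
Marginal P(U) (row sums):
  P(U=0) = 11/16 + 0 = 11/16
  P(U=1) = 0 + 5/16 = 5/16
Marginal P(V) (column sums):
  P(V=0) = 11/16 + 0 = 11/16
  P(V=1) = 0 + 5/16 = 5/16

H(U) = -[(11/16)·log₂(11/16) + (5/16)·log₂(5/16)]
  = 0.3716 + 0.5244
  = 0.8960 bits
H(V) = -[(11/16)·log₂(11/16) + (5/16)·log₂(5/16)]
  = 0.3716 + 0.5244
  = 0.8960 bits
H(U,V) = -[(11/16)·log₂(11/16) + (5/16)·log₂(5/16)]
  = 0.3716 + 0.5244
  = 0.8960 bits

I(U;V) = H(U) + H(V) - H(U,V)
  = 0.8960 + 0.8960 - 0.8960
  = 0.8960 bits

I(S;T) = 1.2988 bits > I(U;V) = 0.8960 bits, so (S, T) has the higher mutual information (stronger dependence).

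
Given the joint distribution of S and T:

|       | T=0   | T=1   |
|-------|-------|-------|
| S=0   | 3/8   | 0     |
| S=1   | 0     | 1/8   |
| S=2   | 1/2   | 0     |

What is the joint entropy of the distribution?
H(S,T) = -Σ P(S,T) log₂ P(S,T), summed over the non-zero cells:
H(S,T) = -[(3/8)·log₂(3/8) + (1/8)·log₂(1/8) + (1/2)·log₂(1/2)]
  = 0.5306 + 0.3750 + 0.5000
  = 1.4056 bits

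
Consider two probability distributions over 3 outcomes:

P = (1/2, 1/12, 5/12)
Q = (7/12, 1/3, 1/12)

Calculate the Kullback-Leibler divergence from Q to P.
D(P||Q) = Σ P(i) log₂(P(i)/Q(i))
  i=0: (1/2) × log₂((1/2)/(7/12)) = (1/2) × log₂(6/7) = -0.1112
  i=1: (1/12) × log₂((1/12)/(1/3)) = (1/12) × log₂(1/4) = -0.1667
  i=2: (5/12) × log₂((5/12)/(1/12)) = (5/12) × log₂(5) = 0.9675
D(P||Q) = -0.1112 - 0.1667 + 0.9675
  = 0.6896 bits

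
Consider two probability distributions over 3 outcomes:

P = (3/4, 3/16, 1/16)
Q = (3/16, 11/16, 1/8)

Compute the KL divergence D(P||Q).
D(P||Q) = Σ P(i) log₂(P(i)/Q(i))
  i=0: (3/4) × log₂((3/4)/(3/16)) = (3/4) × log₂(4) = 1.5000
  i=1: (3/16) × log₂((3/16)/(11/16)) = (3/16) × log₂(3/11) = -0.3515
  i=2: (1/16) × log₂((1/16)/(1/8)) = (1/16) × log₂(1/2) = -0.0625
D(P||Q) = 1.5000 - 0.3515 - 0.0625
  = 1.0860 bits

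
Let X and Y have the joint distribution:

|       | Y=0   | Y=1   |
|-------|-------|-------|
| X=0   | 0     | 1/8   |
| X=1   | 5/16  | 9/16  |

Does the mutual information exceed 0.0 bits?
Marginal P(X) (row sums):
  P(X=0) = 0 + 1/8 = 1/8
  P(X=1) = 5/16 + 9/16 = 7/8
Marginal P(Y) (column sums):
  P(Y=0) = 0 + 5/16 = 5/16
  P(Y=1) = 1/8 + 9/16 = 11/16

H(X) = -[(1/8)·log₂(1/8) + (7/8)·log₂(7/8)]
  = 0.3750 + 0.1686
  = 0.5436 bits
H(Y) = -[(5/16)·log₂(5/16) + (11/16)·log₂(11/16)]
  = 0.5244 + 0.3716
  = 0.8960 bits
H(X,Y) = -[(1/8)·log₂(1/8) + (5/16)·log₂(5/16) + (9/16)·log₂(9/16)]
  = 0.3750 + 0.5244 + 0.4669
  = 1.3663 bits

I(X;Y) = H(X) + H(Y) - H(X,Y)
  = 0.5436 + 0.8960 - 1.3663
  = 0.0733 bits

Yes. I(X;Y) = 0.0733 bits, which is > 0.0 bits.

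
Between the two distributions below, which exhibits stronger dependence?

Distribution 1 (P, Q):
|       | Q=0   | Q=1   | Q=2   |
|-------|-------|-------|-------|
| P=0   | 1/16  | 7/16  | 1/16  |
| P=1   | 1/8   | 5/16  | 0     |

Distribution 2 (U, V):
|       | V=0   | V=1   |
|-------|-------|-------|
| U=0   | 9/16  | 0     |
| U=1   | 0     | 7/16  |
Distribution 1 (P, Q):
Marginal P(P) (row sums):
  P(P=0) = 1/16 + 7/16 + 1/16 = 9/16
  P(P=1) = 1/8 + 5/16 + 0 = 7/16
Marginal P(Q) (column sums):
  P(Q=0) = 1/16 + 1/8 = 3/16
  P(Q=1) = 7/16 + 5/16 = 3/4
  P(Q=2) = 1/16 + 0 = 1/16

H(P) = -[(9/16)·log₂(9/16) + (7/16)·log₂(7/16)]
  = 0.4669 + 0.5218
  = 0.9887 bits
H(Q) = -[(3/16)·log₂(3/16) + (3/4)·log₂(3/4) + (1/16)·log₂(1/16)]
  = 0.4528 + 0.3113 + 0.2500
  = 1.0141 bits
H(P,Q) = -[(1/16)·log₂(1/16) + (7/16)·log₂(7/16) + (1/16)·log₂(1/16) + (1/8)·log₂(1/8) + (5/16)·log₂(5/16)]
  = 0.2500 + 0.5218 + 0.2500 + 0.3750 + 0.5244
  = 1.9212 bits

I(P;Q) = H(P) + H(Q) - H(P,Q)
  = 0.9887 + 1.0141 - 1.9212
  = 0.0816 bits

Distribution 2 (U, V):
Marginal P(U) (row sums):
  P(U=0) = 9/16 + 0 = 9/16
  P(U=1) = 0 + 7/16 = 7/16
Marginal P(V) (column sums):
  P(V=0) = 9/16 + 0 = 9/16
  P(V=1) = 0 + 7/16 = 7/16

H(U) = -[(9/16)·log₂(9/16) + (7/16)·log₂(7/16)]
  = 0.4669 + 0.5218
  = 0.9887 bits
H(V) = -[(9/16)·log₂(9/16) + (7/16)·log₂(7/16)]
  = 0.4669 + 0.5218
  = 0.9887 bits
H(U,V) = -[(9/16)·log₂(9/16) + (7/16)·log₂(7/16)]
  = 0.4669 + 0.5218
  = 0.9887 bits

I(U;V) = H(U) + H(V) - H(U,V)
  = 0.9887 + 0.9887 - 0.9887
  = 0.9887 bits

I(U;V) = 0.9887 bits > I(P;Q) = 0.0816 bits, so (U, V) has the higher mutual information (stronger dependence).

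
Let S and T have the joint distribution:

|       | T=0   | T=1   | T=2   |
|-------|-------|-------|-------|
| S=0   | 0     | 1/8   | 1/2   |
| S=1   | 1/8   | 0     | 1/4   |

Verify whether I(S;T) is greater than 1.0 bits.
Marginal P(S) (row sums):
  P(S=0) = 0 + 1/8 + 1/2 = 5/8
  P(S=1) = 1/8 + 0 + 1/4 = 3/8
Marginal P(T) (column sums):
  P(T=0) = 0 + 1/8 = 1/8
  P(T=1) = 1/8 + 0 = 1/8
  P(T=2) = 1/2 + 1/4 = 3/4

H(S) = -[(5/8)·log₂(5/8) + (3/8)·log₂(3/8)]
  = 0.4238 + 0.5306
  = 0.9544 bits
H(T) = -[(1/8)·log₂(1/8) + (1/8)·log₂(1/8) + (3/4)·log₂(3/4)]
  = 0.3750 + 0.3750 + 0.3113
  = 1.0613 bits
H(S,T) = -[(1/8)·log₂(1/8) + (1/2)·log₂(1/2) + (1/8)·log₂(1/8) + (1/4)·log₂(1/4)]
  = 0.3750 + 0.5000 + 0.3750 + 0.5000
  = 1.7500 bits

I(S;T) = H(S) + H(T) - H(S,T)
  = 0.9544 + 1.0613 - 1.7500
  = 0.2657 bits

No. I(S;T) = 0.2657 bits, which is ≤ 1.0 bits.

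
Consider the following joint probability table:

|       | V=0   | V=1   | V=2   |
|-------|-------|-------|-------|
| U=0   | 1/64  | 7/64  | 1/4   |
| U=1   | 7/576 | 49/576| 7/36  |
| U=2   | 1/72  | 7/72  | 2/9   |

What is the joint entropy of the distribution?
H(U,V) = -Σ P(U,V) log₂ P(U,V), summed over the non-zero cells:
H(U,V) = -[(1/64)·log₂(1/64) + (7/64)·log₂(7/64) + (1/4)·log₂(1/4) + (7/576)·log₂(7/576) + (49/576)·log₂(49/576) + (7/36)·log₂(7/36) + (1/72)·log₂(1/72) + (7/72)·log₂(7/72) + (2/9)·log₂(2/9)]
  = 0.0938 + 0.3492 + 0.5000 + 0.0773 + 0.3024 + 0.4594 + 0.0857 + 0.3269 + 0.4822
  = 2.6769 bits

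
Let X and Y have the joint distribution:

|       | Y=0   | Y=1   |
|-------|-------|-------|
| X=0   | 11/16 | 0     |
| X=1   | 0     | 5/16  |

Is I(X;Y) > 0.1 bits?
Marginal P(X) (row sums):
  P(X=0) = 11/16 + 0 = 11/16
  P(X=1) = 0 + 5/16 = 5/16
Marginal P(Y) (column sums):
  P(Y=0) = 11/16 + 0 = 11/16
  P(Y=1) = 0 + 5/16 = 5/16

H(X) = -[(11/16)·log₂(11/16) + (5/16)·log₂(5/16)]
  = 0.3716 + 0.5244
  = 0.8960 bits
H(Y) = -[(11/16)·log₂(11/16) + (5/16)·log₂(5/16)]
  = 0.3716 + 0.5244
  = 0.8960 bits
H(X,Y) = -[(11/16)·log₂(11/16) + (5/16)·log₂(5/16)]
  = 0.3716 + 0.5244
  = 0.8960 bits

I(X;Y) = H(X) + H(Y) - H(X,Y)
  = 0.8960 + 0.8960 - 0.8960
  = 0.8960 bits

Yes. I(X;Y) = 0.8960 bits, which is > 0.1 bits.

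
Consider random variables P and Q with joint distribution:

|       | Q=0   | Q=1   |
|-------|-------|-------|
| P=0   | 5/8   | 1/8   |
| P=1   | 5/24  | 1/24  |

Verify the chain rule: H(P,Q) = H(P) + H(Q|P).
Left side:
H(P,Q) = -[(5/8)·log₂(5/8) + (1/8)·log₂(1/8) + (5/24)·log₂(5/24) + (1/24)·log₂(1/24)]
  = 0.4238 + 0.3750 + 0.4715 + 0.1910
  = 1.4613 bits

Right side:
Marginal P(P) (row sums):
  P(P=0) = 5/8 + 1/8 = 3/4
  P(P=1) = 5/24 + 1/24 = 1/4
H(P) = -[(3/4)·log₂(3/4) + (1/4)·log₂(1/4)]
  = 0.3113 + 0.5000
  = 0.8113 bits
H(Q|P) = -Σ P(P,Q)·log₂ P(Q|P), where P(Q|P) = P(P,Q) / P(P)
  (P=0,Q=0): P(Q|P) = (5/8)/(3/4) = 5/6;  -(5/8)·log₂(5/6) = 0.1644
  (P=0,Q=1): P(Q|P) = (1/8)/(3/4) = 1/6;  -(1/8)·log₂(1/6) = 0.3231
  (P=1,Q=0): P(Q|P) = (5/24)/(1/4) = 5/6;  -(5/24)·log₂(5/6) = 0.0548
  (P=1,Q=1): P(Q|P) = (1/24)/(1/4) = 1/6;  -(1/24)·log₂(1/6) = 0.1077
H(Q|P) = 0.1644 + 0.3231 + 0.0548 + 0.1077
  = 0.6500 bits
H(P) + H(Q|P) = 0.8113 + 0.6500 = 1.4613 bits

Both sides equal 1.4613 bits, so the chain rule holds ✓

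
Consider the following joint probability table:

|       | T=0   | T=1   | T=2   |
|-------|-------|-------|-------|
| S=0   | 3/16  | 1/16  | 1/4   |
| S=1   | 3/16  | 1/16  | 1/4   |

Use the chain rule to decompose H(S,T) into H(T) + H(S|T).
By the chain rule: H(S,T) = H(T) + H(S|T)

Marginal P(T) (column sums):
  P(T=0) = 3/16 + 3/16 = 3/8
  P(T=1) = 1/16 + 1/16 = 1/8
  P(T=2) = 1/4 + 1/4 = 1/2
H(T) = -[(3/8)·log₂(3/8) + (1/8)·log₂(1/8) + (1/2)·log₂(1/2)]
  = 0.5306 + 0.3750 + 0.5000
  = 1.4056 bits
H(S|T) = -Σ P(S,T)·log₂ P(S|T), where P(S|T) = P(S,T) / P(T)
  (S=0,T=0): P(S|T) = (3/16)/(3/8) = 1/2;  -(3/16)·log₂(1/2) = 0.1875
  (S=0,T=1): P(S|T) = (1/16)/(1/8) = 1/2;  -(1/16)·log₂(1/2) = 0.0625
  (S=0,T=2): P(S|T) = (1/4)/(1/2) = 1/2;  -(1/4)·log₂(1/2) = 0.2500
  (S=1,T=0): P(S|T) = (3/16)/(3/8) = 1/2;  -(3/16)·log₂(1/2) = 0.1875
  (S=1,T=1): P(S|T) = (1/16)/(1/8) = 1/2;  -(1/16)·log₂(1/2) = 0.0625
  (S=1,T=2): P(S|T) = (1/4)/(1/2) = 1/2;  -(1/4)·log₂(1/2) = 0.2500
H(S|T) = 0.1875 + 0.0625 + 0.2500 + 0.1875 + 0.0625 + 0.2500
  = 1.0000 bits

H(S,T) = H(T) + H(S|T) = 1.4056 + 1.0000 = 2.4056 bits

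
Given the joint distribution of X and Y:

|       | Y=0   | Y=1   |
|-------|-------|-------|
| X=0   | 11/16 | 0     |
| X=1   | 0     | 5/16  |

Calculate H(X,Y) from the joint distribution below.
H(X,Y) = -Σ P(X,Y) log₂ P(X,Y), summed over the non-zero cells:
H(X,Y) = -[(11/16)·log₂(11/16) + (5/16)·log₂(5/16)]
  = 0.3716 + 0.5244
  = 0.8960 bits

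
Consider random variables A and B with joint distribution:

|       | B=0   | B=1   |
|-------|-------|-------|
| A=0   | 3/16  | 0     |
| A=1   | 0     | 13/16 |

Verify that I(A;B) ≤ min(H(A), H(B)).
Marginal P(A) (row sums):
  P(A=0) = 3/16 + 0 = 3/16
  P(A=1) = 0 + 13/16 = 13/16
Marginal P(B) (column sums):
  P(B=0) = 3/16 + 0 = 3/16
  P(B=1) = 0 + 13/16 = 13/16

H(A) = -[(3/16)·log₂(3/16) + (13/16)·log₂(13/16)]
  = 0.4528 + 0.2434
  = 0.6962 bits
H(B) = -[(3/16)·log₂(3/16) + (13/16)·log₂(13/16)]
  = 0.4528 + 0.2434
  = 0.6962 bits
H(A,B) = -[(3/16)·log₂(3/16) + (13/16)·log₂(13/16)]
  = 0.4528 + 0.2434
  = 0.6962 bits

I(A;B) = H(A) + H(B) - H(A,B)
  = 0.6962 + 0.6962 - 0.6962
  = 0.6962 bits

min(H(A), H(B)) = min(0.6962, 0.6962) = 0.6962 bits
Since 0.6962 ≤ 0.6962, the bound is satisfied ✓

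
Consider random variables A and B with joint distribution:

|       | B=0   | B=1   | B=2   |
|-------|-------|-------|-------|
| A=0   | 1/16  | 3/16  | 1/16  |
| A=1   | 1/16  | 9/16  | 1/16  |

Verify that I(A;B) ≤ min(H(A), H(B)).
Marginal P(A) (row sums):
  P(A=0) = 1/16 + 3/16 + 1/16 = 5/16
  P(A=1) = 1/16 + 9/16 + 1/16 = 11/16
Marginal P(B) (column sums):
  P(B=0) = 1/16 + 1/16 = 1/8
  P(B=1) = 3/16 + 9/16 = 3/4
  P(B=2) = 1/16 + 1/16 = 1/8

H(A) = -[(5/16)·log₂(5/16) + (11/16)·log₂(11/16)]
  = 0.5244 + 0.3716
  = 0.8960 bits
H(B) = -[(1/8)·log₂(1/8) + (3/4)·log₂(3/4) + (1/8)·log₂(1/8)]
  = 0.3750 + 0.3113 + 0.3750
  = 1.0613 bits
H(A,B) = -[(1/16)·log₂(1/16) + (3/16)·log₂(3/16) + (1/16)·log₂(1/16) + (1/16)·log₂(1/16) + (9/16)·log₂(9/16) + (1/16)·log₂(1/16)]
  = 0.2500 + 0.4528 + 0.2500 + 0.2500 + 0.4669 + 0.2500
  = 1.9197 bits

I(A;B) = H(A) + H(B) - H(A,B)
  = 0.8960 + 1.0613 - 1.9197
  = 0.0376 bits

min(H(A), H(B)) = min(0.8960, 1.0613) = 0.8960 bits
Since 0.0376 ≤ 0.8960, the bound is satisfied ✓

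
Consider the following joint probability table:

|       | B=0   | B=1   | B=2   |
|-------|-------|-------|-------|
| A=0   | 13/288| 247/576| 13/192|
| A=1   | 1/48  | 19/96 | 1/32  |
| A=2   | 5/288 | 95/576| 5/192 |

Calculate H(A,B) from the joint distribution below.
H(A,B) = -Σ P(A,B) log₂ P(A,B), summed over the non-zero cells:
H(A,B) = -[(13/288)·log₂(13/288) + (247/576)·log₂(247/576) + (13/192)·log₂(13/192) + (1/48)·log₂(1/48) + (19/96)·log₂(19/96) + (1/32)·log₂(1/32) + (5/288)·log₂(5/288) + (95/576)·log₂(95/576) + (5/192)·log₂(5/192)]
  = 0.2017 + 0.5238 + 0.2630 + 0.1164 + 0.4625 + 0.1563 + 0.1015 + 0.4288 + 0.1371
  = 2.3911 bits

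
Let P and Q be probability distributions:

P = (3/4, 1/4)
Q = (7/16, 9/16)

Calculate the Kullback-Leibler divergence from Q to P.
D(P||Q) = Σ P(i) log₂(P(i)/Q(i))
  i=0: (3/4) × log₂((3/4)/(7/16)) = (3/4) × log₂(12/7) = 0.5832
  i=1: (1/4) × log₂((1/4)/(9/16)) = (1/4) × log₂(4/9) = -0.2925
D(P||Q) = 0.5832 - 0.2925
  = 0.2907 bits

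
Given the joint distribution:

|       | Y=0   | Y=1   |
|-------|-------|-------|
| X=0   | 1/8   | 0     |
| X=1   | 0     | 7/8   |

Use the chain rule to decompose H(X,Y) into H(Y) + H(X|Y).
By the chain rule: H(X,Y) = H(Y) + H(X|Y)

Marginal P(Y) (column sums):
  P(Y=0) = 1/8 + 0 = 1/8
  P(Y=1) = 0 + 7/8 = 7/8
H(Y) = -[(1/8)·log₂(1/8) + (7/8)·log₂(7/8)]
  = 0.3750 + 0.1686
  = 0.5436 bits
H(X|Y) = -Σ P(X,Y)·log₂ P(X|Y), where P(X|Y) = P(X,Y) / P(Y)
  (cells with P(X,Y) = 0 contribute 0)
  (X=0,Y=0): P(X|Y) = (1/8)/(1/8) = 1;  -(1/8)·log₂(1) = 0.0000
  (X=1,Y=1): P(X|Y) = (7/8)/(7/8) = 1;  -(7/8)·log₂(1) = 0.0000
H(X|Y) = 0.0000 + 0.0000
  = 0.0000 bits

H(X,Y) = H(Y) + H(X|Y) = 0.5436 + 0.0000 = 0.5436 bits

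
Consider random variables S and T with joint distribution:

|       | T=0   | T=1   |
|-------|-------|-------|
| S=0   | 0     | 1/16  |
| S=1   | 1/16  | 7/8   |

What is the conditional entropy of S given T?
Marginal P(T) (column sums):
  P(T=0) = 0 + 1/16 = 1/16
  P(T=1) = 1/16 + 7/8 = 15/16

H(S|T) = -Σ P(S,T)·log₂ P(S|T), where P(S|T) = P(S,T) / P(T)
  (cells with P(S,T) = 0 contribute 0)
  (S=0,T=1): P(S|T) = (1/16)/(15/16) = 1/15;  -(1/16)·log₂(1/15) = 0.2442
  (S=1,T=0): P(S|T) = (1/16)/(1/16) = 1;  -(1/16)·log₂(1) = 0.0000
  (S=1,T=1): P(S|T) = (7/8)/(15/16) = 14/15;  -(7/8)·log₂(14/15) = 0.0871
H(S|T) = 0.2442 + 0.0000 + 0.0871
  = 0.3313 bits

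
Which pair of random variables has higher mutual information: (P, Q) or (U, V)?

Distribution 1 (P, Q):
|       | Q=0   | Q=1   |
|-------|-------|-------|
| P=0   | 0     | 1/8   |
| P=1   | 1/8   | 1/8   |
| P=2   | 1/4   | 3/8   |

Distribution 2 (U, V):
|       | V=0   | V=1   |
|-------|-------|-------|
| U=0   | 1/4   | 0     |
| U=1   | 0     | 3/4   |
Distribution 1 (P, Q):
Marginal P(P) (row sums):
  P(P=0) = 0 + 1/8 = 1/8
  P(P=1) = 1/8 + 1/8 = 1/4
  P(P=2) = 1/4 + 3/8 = 5/8
Marginal P(Q) (column sums):
  P(Q=0) = 0 + 1/8 + 1/4 = 3/8
  P(Q=1) = 1/8 + 1/8 + 3/8 = 5/8

H(P) = -[(1/8)·log₂(1/8) + (1/4)·log₂(1/4) + (5/8)·log₂(5/8)]
  = 0.3750 + 0.5000 + 0.4238
  = 1.2988 bits
H(Q) = -[(3/8)·log₂(3/8) + (5/8)·log₂(5/8)]
  = 0.5306 + 0.4238
  = 0.9544 bits
H(P,Q) = -[(1/8)·log₂(1/8) + (1/8)·log₂(1/8) + (1/8)·log₂(1/8) + (1/4)·log₂(1/4) + (3/8)·log₂(3/8)]
  = 0.3750 + 0.3750 + 0.3750 + 0.5000 + 0.5306
  = 2.1556 bits

I(P;Q) = H(P) + H(Q) - H(P,Q)
  = 1.2988 + 0.9544 - 2.1556
  = 0.0976 bits

Distribution 2 (U, V):
Marginal P(U) (row sums):
  P(U=0) = 1/4 + 0 = 1/4
  P(U=1) = 0 + 3/4 = 3/4
Marginal P(V) (column sums):
  P(V=0) = 1/4 + 0 = 1/4
  P(V=1) = 0 + 3/4 = 3/4

H(U) = -[(1/4)·log₂(1/4) + (3/4)·log₂(3/4)]
  = 0.5000 + 0.3113
  = 0.8113 bits
H(V) = -[(1/4)·log₂(1/4) + (3/4)·log₂(3/4)]
  = 0.5000 + 0.3113
  = 0.8113 bits
H(U,V) = -[(1/4)·log₂(1/4) + (3/4)·log₂(3/4)]
  = 0.5000 + 0.3113
  = 0.8113 bits

I(U;V) = H(U) + H(V) - H(U,V)
  = 0.8113 + 0.8113 - 0.8113
  = 0.8113 bits

I(U;V) = 0.8113 bits > I(P;Q) = 0.0976 bits, so (U, V) has the higher mutual information (stronger dependence).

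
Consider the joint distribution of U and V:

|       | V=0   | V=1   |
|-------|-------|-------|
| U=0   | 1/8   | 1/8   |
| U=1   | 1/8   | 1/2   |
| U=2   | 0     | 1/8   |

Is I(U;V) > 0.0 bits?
Marginal P(U) (row sums):
  P(U=0) = 1/8 + 1/8 = 1/4
  P(U=1) = 1/8 + 1/2 = 5/8
  P(U=2) = 0 + 1/8 = 1/8
Marginal P(V) (column sums):
  P(V=0) = 1/8 + 1/8 + 0 = 1/4
  P(V=1) = 1/8 + 1/2 + 1/8 = 3/4

H(U) = -[(1/4)·log₂(1/4) + (5/8)·log₂(5/8) + (1/8)·log₂(1/8)]
  = 0.5000 + 0.4238 + 0.3750
  = 1.2988 bits
H(V) = -[(1/4)·log₂(1/4) + (3/4)·log₂(3/4)]
  = 0.5000 + 0.3113
  = 0.8113 bits
H(U,V) = -[(1/8)·log₂(1/8) + (1/8)·log₂(1/8) + (1/8)·log₂(1/8) + (1/2)·log₂(1/2) + (1/8)·log₂(1/8)]
  = 0.3750 + 0.3750 + 0.3750 + 0.5000 + 0.3750
  = 2.0000 bits

I(U;V) = H(U) + H(V) - H(U,V)
  = 1.2988 + 0.8113 - 2.0000
  = 0.1101 bits

Yes. I(U;V) = 0.1101 bits, which is > 0.0 bits.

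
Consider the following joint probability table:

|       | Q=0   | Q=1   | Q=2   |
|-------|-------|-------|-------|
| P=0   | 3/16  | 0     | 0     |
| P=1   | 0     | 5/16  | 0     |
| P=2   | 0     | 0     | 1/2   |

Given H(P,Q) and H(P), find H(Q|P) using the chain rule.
From the chain rule: H(P,Q) = H(P) + H(Q|P)
Therefore: H(Q|P) = H(P,Q) - H(P)

H(P,Q) = -[(3/16)·log₂(3/16) + (5/16)·log₂(5/16) + (1/2)·log₂(1/2)]
  = 0.4528 + 0.5244 + 0.5000
  = 1.4772 bits
Marginal P(P) (row sums):
  P(P=0) = 3/16 + 0 + 0 = 3/16
  P(P=1) = 0 + 5/16 + 0 = 5/16
  P(P=2) = 0 + 0 + 1/2 = 1/2
H(P) = -[(3/16)·log₂(3/16) + (5/16)·log₂(5/16) + (1/2)·log₂(1/2)]
  = 0.4528 + 0.5244 + 0.5000
  = 1.4772 bits

H(Q|P) = 1.4772 - 1.4772 = 0.0000 bits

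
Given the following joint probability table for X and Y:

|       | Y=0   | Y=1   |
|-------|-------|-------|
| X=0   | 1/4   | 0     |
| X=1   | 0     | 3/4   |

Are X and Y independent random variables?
Marginal P(X) (row sums):
  P(X=0) = 1/4 + 0 = 1/4
  P(X=1) = 0 + 3/4 = 3/4
Marginal P(Y) (column sums):
  P(Y=0) = 1/4 + 0 = 1/4
  P(Y=1) = 0 + 3/4 = 3/4

X and Y are independent iff P(X=i,Y=j) = P(X=i)·P(Y=j) for every cell.
  P(X=0)·P(Y=0) = 1/4 × 1/4 = 1/16, but P(X=0,Y=0) = 1/4 ✗

No, X and Y are not independent. Quantitatively, I(X;Y) > 0:

H(X) = -[(1/4)·log₂(1/4) + (3/4)·log₂(3/4)]
  = 0.5000 + 0.3113
  = 0.8113 bits
H(Y) = -[(1/4)·log₂(1/4) + (3/4)·log₂(3/4)]
  = 0.5000 + 0.3113
  = 0.8113 bits
H(X,Y) = -[(1/4)·log₂(1/4) + (3/4)·log₂(3/4)]
  = 0.5000 + 0.3113
  = 0.8113 bits
I(X;Y) = H(X) + H(Y) - H(X,Y) = 0.8113 + 0.8113 - 0.8113 = 0.8113 bits > 0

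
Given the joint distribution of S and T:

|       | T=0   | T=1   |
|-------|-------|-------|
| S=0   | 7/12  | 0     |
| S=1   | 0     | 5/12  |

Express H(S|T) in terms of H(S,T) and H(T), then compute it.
H(S|T) = H(S,T) - H(T)

Marginal P(T) (column sums):
  P(T=0) = 7/12 + 0 = 7/12
  P(T=1) = 0 + 5/12 = 5/12

H(S,T) = -[(7/12)·log₂(7/12) + (5/12)·log₂(5/12)]
  = 0.4536 + 0.5263
  = 0.9799 bits
H(T) = -[(7/12)·log₂(7/12) + (5/12)·log₂(5/12)]
  = 0.4536 + 0.5263
  = 0.9799 bits

H(S|T) = 0.9799 - 0.9799 = 0.0000 bits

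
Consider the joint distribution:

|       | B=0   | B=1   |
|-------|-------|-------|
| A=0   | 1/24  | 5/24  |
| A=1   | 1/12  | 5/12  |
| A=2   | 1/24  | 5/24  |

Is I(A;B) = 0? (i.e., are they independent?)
Marginal P(A) (row sums):
  P(A=0) = 1/24 + 5/24 = 1/4
  P(A=1) = 1/12 + 5/12 = 1/2
  P(A=2) = 1/24 + 5/24 = 1/4
Marginal P(B) (column sums):
  P(B=0) = 1/24 + 1/12 + 1/24 = 1/6
  P(B=1) = 5/24 + 5/12 + 5/24 = 5/6

A and B are independent iff P(A=i,B=j) = P(A=i)·P(B=j) for every cell.
  P(A=0)·P(B=0) = 1/4 × 1/6 = 1/24 = P(A=0,B=0) ✓
  P(A=0)·P(B=1) = 1/4 × 5/6 = 5/24 = P(A=0,B=1) ✓
  P(A=1)·P(B=0) = 1/2 × 1/6 = 1/12 = P(A=1,B=0) ✓
  P(A=1)·P(B=1) = 1/2 × 5/6 = 5/12 = P(A=1,B=1) ✓
  P(A=2)·P(B=0) = 1/4 × 1/6 = 1/24 = P(A=2,B=0) ✓
  P(A=2)·P(B=1) = 1/4 × 5/6 = 5/24 = P(A=2,B=1) ✓

Yes, A and B are independent: every cell factors, so I(A;B) = 0 bits.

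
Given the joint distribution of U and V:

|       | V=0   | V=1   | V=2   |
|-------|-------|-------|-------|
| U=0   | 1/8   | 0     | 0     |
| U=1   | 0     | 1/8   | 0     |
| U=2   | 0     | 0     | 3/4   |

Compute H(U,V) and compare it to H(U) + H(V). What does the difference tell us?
Marginal P(U) (row sums):
  P(U=0) = 1/8 + 0 + 0 = 1/8
  P(U=1) = 0 + 1/8 + 0 = 1/8
  P(U=2) = 0 + 0 + 3/4 = 3/4
Marginal P(V) (column sums):
  P(V=0) = 1/8 + 0 + 0 = 1/8
  P(V=1) = 0 + 1/8 + 0 = 1/8
  P(V=2) = 0 + 0 + 3/4 = 3/4

H(U,V) = -[(1/8)·log₂(1/8) + (1/8)·log₂(1/8) + (3/4)·log₂(3/4)]
  = 0.3750 + 0.3750 + 0.3113
  = 1.0613 bits
H(U) = -[(1/8)·log₂(1/8) + (1/8)·log₂(1/8) + (3/4)·log₂(3/4)]
  = 0.3750 + 0.3750 + 0.3113
  = 1.0613 bits
H(V) = -[(1/8)·log₂(1/8) + (1/8)·log₂(1/8) + (3/4)·log₂(3/4)]
  = 0.3750 + 0.3750 + 0.3113
  = 1.0613 bits

H(U) + H(V) = 1.0613 + 1.0613 = 2.1226 bits
Difference: H(U) + H(V) - H(U,V) = 2.1226 - 1.0613 = 1.0613 bits = I(U;V)

The difference is the mutual information; it is positive here, so U and V are dependent (knowing one reduces uncertainty about the other by 1.0613 bits).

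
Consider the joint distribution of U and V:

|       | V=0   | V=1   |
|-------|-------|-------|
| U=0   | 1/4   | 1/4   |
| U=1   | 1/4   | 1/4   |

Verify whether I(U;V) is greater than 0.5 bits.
Marginal P(U) (row sums):
  P(U=0) = 1/4 + 1/4 = 1/2
  P(U=1) = 1/4 + 1/4 = 1/2
Marginal P(V) (column sums):
  P(V=0) = 1/4 + 1/4 = 1/2
  P(V=1) = 1/4 + 1/4 = 1/2

H(U) = -[(1/2)·log₂(1/2) + (1/2)·log₂(1/2)]
  = 0.5000 + 0.5000
  = 1.0000 bits
H(V) = -[(1/2)·log₂(1/2) + (1/2)·log₂(1/2)]
  = 0.5000 + 0.5000
  = 1.0000 bits
H(U,V) = -[(1/4)·log₂(1/4) + (1/4)·log₂(1/4) + (1/4)·log₂(1/4) + (1/4)·log₂(1/4)]
  = 0.5000 + 0.5000 + 0.5000 + 0.5000
  = 2.0000 bits

I(U;V) = H(U) + H(V) - H(U,V)
  = 1.0000 + 1.0000 - 2.0000
  = 0.0000 bits

No. I(U;V) = 0.0000 bits, which is ≤ 0.5 bits.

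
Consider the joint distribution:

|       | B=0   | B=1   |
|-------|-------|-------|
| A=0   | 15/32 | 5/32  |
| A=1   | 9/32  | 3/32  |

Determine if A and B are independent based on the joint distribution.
Marginal P(A) (row sums):
  P(A=0) = 15/32 + 5/32 = 5/8
  P(A=1) = 9/32 + 3/32 = 3/8
Marginal P(B) (column sums):
  P(B=0) = 15/32 + 9/32 = 3/4
  P(B=1) = 5/32 + 3/32 = 1/4

A and B are independent iff P(A=i,B=j) = P(A=i)·P(B=j) for every cell.
  P(A=0)·P(B=0) = 5/8 × 3/4 = 15/32 = P(A=0,B=0) ✓
  P(A=0)·P(B=1) = 5/8 × 1/4 = 5/32 = P(A=0,B=1) ✓
  P(A=1)·P(B=0) = 3/8 × 3/4 = 9/32 = P(A=1,B=0) ✓
  P(A=1)·P(B=1) = 3/8 × 1/4 = 3/32 = P(A=1,B=1) ✓

Yes, A and B are independent: every cell factors, so I(A;B) = 0 bits.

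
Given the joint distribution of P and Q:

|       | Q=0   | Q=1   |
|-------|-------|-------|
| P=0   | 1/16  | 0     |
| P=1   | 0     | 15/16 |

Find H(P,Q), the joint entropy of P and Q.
H(P,Q) = -Σ P(P,Q) log₂ P(P,Q), summed over the non-zero cells:
H(P,Q) = -[(1/16)·log₂(1/16) + (15/16)·log₂(15/16)]
  = 0.2500 + 0.0873
  = 0.3373 bits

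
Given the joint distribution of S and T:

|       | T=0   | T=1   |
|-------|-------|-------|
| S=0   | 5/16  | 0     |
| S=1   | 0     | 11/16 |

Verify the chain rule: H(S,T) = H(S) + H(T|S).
Left side:
H(S,T) = -[(5/16)·log₂(5/16) + (11/16)·log₂(11/16)]
  = 0.5244 + 0.3716
  = 0.8960 bits

Right side:
Marginal P(S) (row sums):
  P(S=0) = 5/16 + 0 = 5/16
  P(S=1) = 0 + 11/16 = 11/16
H(S) = -[(5/16)·log₂(5/16) + (11/16)·log₂(11/16)]
  = 0.5244 + 0.3716
  = 0.8960 bits
H(T|S) = -Σ P(S,T)·log₂ P(T|S), where P(T|S) = P(S,T) / P(S)
  (cells with P(S,T) = 0 contribute 0)
  (S=0,T=0): P(T|S) = (5/16)/(5/16) = 1;  -(5/16)·log₂(1) = 0.0000
  (S=1,T=1): P(T|S) = (11/16)/(11/16) = 1;  -(11/16)·log₂(1) = 0.0000
H(T|S) = 0.0000 + 0.0000
  = 0.0000 bits
H(S) + H(T|S) = 0.8960 + 0.0000 = 0.8960 bits

Both sides equal 0.8960 bits, so the chain rule holds ✓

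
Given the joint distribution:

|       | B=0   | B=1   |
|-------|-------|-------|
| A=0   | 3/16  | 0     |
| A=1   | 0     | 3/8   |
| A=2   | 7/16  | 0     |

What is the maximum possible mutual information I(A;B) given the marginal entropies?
The upper bound on mutual information is I(A;B) ≤ min(H(A), H(B)).

Marginal P(A) (row sums):
  P(A=0) = 3/16 + 0 = 3/16
  P(A=1) = 0 + 3/8 = 3/8
  P(A=2) = 7/16 + 0 = 7/16
Marginal P(B) (column sums):
  P(B=0) = 3/16 + 0 + 7/16 = 5/8
  P(B=1) = 0 + 3/8 + 0 = 3/8

H(A) = -[(3/16)·log₂(3/16) + (3/8)·log₂(3/8) + (7/16)·log₂(7/16)]
  = 0.4528 + 0.5306 + 0.5218
  = 1.5052 bits
H(B) = -[(5/8)·log₂(5/8) + (3/8)·log₂(3/8)]
  = 0.4238 + 0.5306
  = 0.9544 bits

Maximum possible I(A;B) = min(1.5052, 0.9544) = 0.9544 bits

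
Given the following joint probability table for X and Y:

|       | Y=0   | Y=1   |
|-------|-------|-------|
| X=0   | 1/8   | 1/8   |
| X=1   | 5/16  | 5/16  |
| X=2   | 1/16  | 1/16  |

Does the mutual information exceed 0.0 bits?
Marginal P(X) (row sums):
  P(X=0) = 1/8 + 1/8 = 1/4
  P(X=1) = 5/16 + 5/16 = 5/8
  P(X=2) = 1/16 + 1/16 = 1/8
Marginal P(Y) (column sums):
  P(Y=0) = 1/8 + 5/16 + 1/16 = 1/2
  P(Y=1) = 1/8 + 5/16 + 1/16 = 1/2

H(X) = -[(1/4)·log₂(1/4) + (5/8)·log₂(5/8) + (1/8)·log₂(1/8)]
  = 0.5000 + 0.4238 + 0.3750
  = 1.2988 bits
H(Y) = -[(1/2)·log₂(1/2) + (1/2)·log₂(1/2)]
  = 0.5000 + 0.5000
  = 1.0000 bits
H(X,Y) = -[(1/8)·log₂(1/8) + (1/8)·log₂(1/8) + (5/16)·log₂(5/16) + (5/16)·log₂(5/16) + (1/16)·log₂(1/16) + (1/16)·log₂(1/16)]
  = 0.3750 + 0.3750 + 0.5244 + 0.5244 + 0.2500 + 0.2500
  = 2.2988 bits

I(X;Y) = H(X) + H(Y) - H(X,Y)
  = 1.2988 + 1.0000 - 2.2988
  = 0.0000 bits

No. I(X;Y) = 0.0000 bits, which is ≤ 0.0 bits.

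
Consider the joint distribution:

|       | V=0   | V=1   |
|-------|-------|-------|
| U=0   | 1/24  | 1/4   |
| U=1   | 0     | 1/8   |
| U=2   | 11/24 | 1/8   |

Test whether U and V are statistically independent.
Marginal P(U) (row sums):
  P(U=0) = 1/24 + 1/4 = 7/24
  P(U=1) = 0 + 1/8 = 1/8
  P(U=2) = 11/24 + 1/8 = 7/12
Marginal P(V) (column sums):
  P(V=0) = 1/24 + 0 + 11/24 = 1/2
  P(V=1) = 1/4 + 1/8 + 1/8 = 1/2

U and V are independent iff P(U=i,V=j) = P(U=i)·P(V=j) for every cell.
  P(U=0)·P(V=0) = 7/24 × 1/2 = 7/48, but P(U=0,V=0) = 1/24 ✗

No, U and V are not independent. Quantitatively, I(U;V) > 0:

H(U) = -[(7/24)·log₂(7/24) + (1/8)·log₂(1/8) + (7/12)·log₂(7/12)]
  = 0.5185 + 0.3750 + 0.4536
  = 1.3471 bits
H(V) = -[(1/2)·log₂(1/2) + (1/2)·log₂(1/2)]
  = 0.5000 + 0.5000
  = 1.0000 bits
H(U,V) = -[(1/24)·log₂(1/24) + (1/4)·log₂(1/4) + (1/8)·log₂(1/8) + (11/24)·log₂(11/24) + (1/8)·log₂(1/8)]
  = 0.1910 + 0.5000 + 0.3750 + 0.5159 + 0.3750
  = 1.9569 bits
I(U;V) = H(U) + H(V) - H(U,V) = 1.3471 + 1.0000 - 1.9569 = 0.3902 bits > 0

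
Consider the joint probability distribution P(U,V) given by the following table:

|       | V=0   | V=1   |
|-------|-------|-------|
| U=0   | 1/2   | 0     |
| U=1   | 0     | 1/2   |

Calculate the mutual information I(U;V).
Marginal P(U) (row sums):
  P(U=0) = 1/2 + 0 = 1/2
  P(U=1) = 0 + 1/2 = 1/2
Marginal P(V) (column sums):
  P(V=0) = 1/2 + 0 = 1/2
  P(V=1) = 0 + 1/2 = 1/2

H(U) = -[(1/2)·log₂(1/2) + (1/2)·log₂(1/2)]
  = 0.5000 + 0.5000
  = 1.0000 bits
H(V) = -[(1/2)·log₂(1/2) + (1/2)·log₂(1/2)]
  = 0.5000 + 0.5000
  = 1.0000 bits
H(U,V) = -[(1/2)·log₂(1/2) + (1/2)·log₂(1/2)]
  = 0.5000 + 0.5000
  = 1.0000 bits

I(U;V) = H(U) + H(V) - H(U,V)
  = 1.0000 + 1.0000 - 1.0000
  = 1.0000 bits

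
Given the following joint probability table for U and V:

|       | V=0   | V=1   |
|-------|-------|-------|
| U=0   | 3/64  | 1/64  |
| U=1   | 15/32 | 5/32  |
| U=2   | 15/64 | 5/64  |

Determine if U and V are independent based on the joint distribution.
Marginal P(U) (row sums):
  P(U=0) = 3/64 + 1/64 = 1/16
  P(U=1) = 15/32 + 5/32 = 5/8
  P(U=2) = 15/64 + 5/64 = 5/16
Marginal P(V) (column sums):
  P(V=0) = 3/64 + 15/32 + 15/64 = 3/4
  P(V=1) = 1/64 + 5/32 + 5/64 = 1/4

U and V are independent iff P(U=i,V=j) = P(U=i)·P(V=j) for every cell.
  P(U=0)·P(V=0) = 1/16 × 3/4 = 3/64 = P(U=0,V=0) ✓
  P(U=0)·P(V=1) = 1/16 × 1/4 = 1/64 = P(U=0,V=1) ✓
  P(U=1)·P(V=0) = 5/8 × 3/4 = 15/32 = P(U=1,V=0) ✓
  P(U=1)·P(V=1) = 5/8 × 1/4 = 5/32 = P(U=1,V=1) ✓
  P(U=2)·P(V=0) = 5/16 × 3/4 = 15/64 = P(U=2,V=0) ✓
  P(U=2)·P(V=1) = 5/16 × 1/4 = 5/64 = P(U=2,V=1) ✓

Yes, U and V are independent: every cell factors, so I(U;V) = 0 bits.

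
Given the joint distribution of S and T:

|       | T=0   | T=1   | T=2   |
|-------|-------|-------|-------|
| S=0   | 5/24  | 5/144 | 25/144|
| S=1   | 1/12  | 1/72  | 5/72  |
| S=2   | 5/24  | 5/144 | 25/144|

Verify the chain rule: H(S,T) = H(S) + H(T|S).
Left side:
H(S,T) = -[(5/24)·log₂(5/24) + (5/144)·log₂(5/144) + (25/144)·log₂(25/144) + (1/12)·log₂(1/12) + (1/72)·log₂(1/72) + (5/72)·log₂(5/72) + (5/24)·log₂(5/24) + (5/144)·log₂(5/144) + (25/144)·log₂(25/144)]
  = 0.4715 + 0.1683 + 0.4386 + 0.2987 + 0.0857 + 0.2672 + 0.4715 + 0.1683 + 0.4386
  = 2.8084 bits

Right side:
Marginal P(S) (row sums):
  P(S=0) = 5/24 + 5/144 + 25/144 = 5/12
  P(S=1) = 1/12 + 1/72 + 5/72 = 1/6
  P(S=2) = 5/24 + 5/144 + 25/144 = 5/12
H(S) = -[(5/12)·log₂(5/12) + (1/6)·log₂(1/6) + (5/12)·log₂(5/12)]
  = 0.5263 + 0.4308 + 0.5263
  = 1.4834 bits
H(T|S) = -Σ P(S,T)·log₂ P(T|S), where P(T|S) = P(S,T) / P(S)
  (S=0,T=0): P(T|S) = (5/24)/(5/12) = 1/2;  -(5/24)·log₂(1/2) = 0.2083
  (S=0,T=1): P(T|S) = (5/144)/(5/12) = 1/12;  -(5/144)·log₂(1/12) = 0.1245
  (S=0,T=2): P(T|S) = (25/144)/(5/12) = 5/12;  -(25/144)·log₂(5/12) = 0.2193
  (S=1,T=0): P(T|S) = (1/12)/(1/6) = 1/2;  -(1/12)·log₂(1/2) = 0.0833
  (S=1,T=1): P(T|S) = (1/72)/(1/6) = 1/12;  -(1/72)·log₂(1/12) = 0.0498
  (S=1,T=2): P(T|S) = (5/72)/(1/6) = 5/12;  -(5/72)·log₂(5/12) = 0.0877
  (S=2,T=0): P(T|S) = (5/24)/(5/12) = 1/2;  -(5/24)·log₂(1/2) = 0.2083
  (S=2,T=1): P(T|S) = (5/144)/(5/12) = 1/12;  -(5/144)·log₂(1/12) = 0.1245
  (S=2,T=2): P(T|S) = (25/144)/(5/12) = 5/12;  -(25/144)·log₂(5/12) = 0.2193
H(T|S) = 0.2083 + 0.1245 + 0.2193 + 0.0833 + 0.0498 + 0.0877 + 0.2083 + 0.1245 + 0.2193
  = 1.3250 bits
H(S) + H(T|S) = 1.4834 + 1.3250 = 2.8084 bits

Both sides equal 2.8084 bits, so the chain rule holds ✓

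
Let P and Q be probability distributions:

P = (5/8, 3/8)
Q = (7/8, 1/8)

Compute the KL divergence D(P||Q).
D(P||Q) = Σ P(i) log₂(P(i)/Q(i))
  i=0: (5/8) × log₂((5/8)/(7/8)) = (5/8) × log₂(5/7) = -0.3034
  i=1: (3/8) × log₂((3/8)/(1/8)) = (3/8) × log₂(3) = 0.5944
D(P||Q) = -0.3034 + 0.5944
  = 0.2910 bits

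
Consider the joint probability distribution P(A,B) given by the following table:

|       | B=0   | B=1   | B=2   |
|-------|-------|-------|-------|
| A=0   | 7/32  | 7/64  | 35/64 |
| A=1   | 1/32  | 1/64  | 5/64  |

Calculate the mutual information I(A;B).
Marginal P(A) (row sums):
  P(A=0) = 7/32 + 7/64 + 35/64 = 7/8
  P(A=1) = 1/32 + 1/64 + 5/64 = 1/8
Marginal P(B) (column sums):
  P(B=0) = 7/32 + 1/32 = 1/4
  P(B=1) = 7/64 + 1/64 = 1/8
  P(B=2) = 35/64 + 5/64 = 5/8

H(A) = -[(7/8)·log₂(7/8) + (1/8)·log₂(1/8)]
  = 0.1686 + 0.3750
  = 0.5436 bits
H(B) = -[(1/4)·log₂(1/4) + (1/8)·log₂(1/8) + (5/8)·log₂(5/8)]
  = 0.5000 + 0.3750 + 0.4238
  = 1.2988 bits
H(A,B) = -[(7/32)·log₂(7/32) + (7/64)·log₂(7/64) + (35/64)·log₂(35/64) + (1/32)·log₂(1/32) + (1/64)·log₂(1/64) + (5/64)·log₂(5/64)]
  = 0.4796 + 0.3492 + 0.4762 + 0.1563 + 0.0938 + 0.2873
  = 1.8424 bits

I(A;B) = H(A) + H(B) - H(A,B)
  = 0.5436 + 1.2988 - 1.8424
  = 0.0000 bits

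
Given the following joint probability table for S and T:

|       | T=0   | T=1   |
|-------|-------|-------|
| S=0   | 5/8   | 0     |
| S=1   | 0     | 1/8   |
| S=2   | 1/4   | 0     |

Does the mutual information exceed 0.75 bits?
Marginal P(S) (row sums):
  P(S=0) = 5/8 + 0 = 5/8
  P(S=1) = 0 + 1/8 = 1/8
  P(S=2) = 1/4 + 0 = 1/4
Marginal P(T) (column sums):
  P(T=0) = 5/8 + 0 + 1/4 = 7/8
  P(T=1) = 0 + 1/8 + 0 = 1/8

H(S) = -[(5/8)·log₂(5/8) + (1/8)·log₂(1/8) + (1/4)·log₂(1/4)]
  = 0.4238 + 0.3750 + 0.5000
  = 1.2988 bits
H(T) = -[(7/8)·log₂(7/8) + (1/8)·log₂(1/8)]
  = 0.1686 + 0.3750
  = 0.5436 bits
H(S,T) = -[(5/8)·log₂(5/8) + (1/8)·log₂(1/8) + (1/4)·log₂(1/4)]
  = 0.4238 + 0.3750 + 0.5000
  = 1.2988 bits

I(S;T) = H(S) + H(T) - H(S,T)
  = 1.2988 + 0.5436 - 1.2988
  = 0.5436 bits

No. I(S;T) = 0.5436 bits, which is ≤ 0.75 bits.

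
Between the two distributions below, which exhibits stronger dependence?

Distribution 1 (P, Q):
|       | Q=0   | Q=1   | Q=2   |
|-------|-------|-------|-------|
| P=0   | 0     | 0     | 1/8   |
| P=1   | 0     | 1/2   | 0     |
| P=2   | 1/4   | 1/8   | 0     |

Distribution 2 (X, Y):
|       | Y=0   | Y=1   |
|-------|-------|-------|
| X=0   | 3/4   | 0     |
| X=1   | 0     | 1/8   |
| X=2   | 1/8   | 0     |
Distribution 1 (P, Q):
Marginal P(P) (row sums):
  P(P=0) = 0 + 0 + 1/8 = 1/8
  P(P=1) = 0 + 1/2 + 0 = 1/2
  P(P=2) = 1/4 + 1/8 + 0 = 3/8
Marginal P(Q) (column sums):
  P(Q=0) = 0 + 0 + 1/4 = 1/4
  P(Q=1) = 0 + 1/2 + 1/8 = 5/8
  P(Q=2) = 1/8 + 0 + 0 = 1/8

H(P) = -[(1/8)·log₂(1/8) + (1/2)·log₂(1/2) + (3/8)·log₂(3/8)]
  = 0.3750 + 0.5000 + 0.5306
  = 1.4056 bits
H(Q) = -[(1/4)·log₂(1/4) + (5/8)·log₂(5/8) + (1/8)·log₂(1/8)]
  = 0.5000 + 0.4238 + 0.3750
  = 1.2988 bits
H(P,Q) = -[(1/8)·log₂(1/8) + (1/2)·log₂(1/2) + (1/4)·log₂(1/4) + (1/8)·log₂(1/8)]
  = 0.3750 + 0.5000 + 0.5000 + 0.3750
  = 1.7500 bits

I(P;Q) = H(P) + H(Q) - H(P,Q)
  = 1.4056 + 1.2988 - 1.7500
  = 0.9544 bits

Distribution 2 (X, Y):
Marginal P(X) (row sums):
  P(X=0) = 3/4 + 0 = 3/4
  P(X=1) = 0 + 1/8 = 1/8
  P(X=2) = 1/8 + 0 = 1/8
Marginal P(Y) (column sums):
  P(Y=0) = 3/4 + 0 + 1/8 = 7/8
  P(Y=1) = 0 + 1/8 + 0 = 1/8

H(X) = -[(3/4)·log₂(3/4) + (1/8)·log₂(1/8) + (1/8)·log₂(1/8)]
  = 0.3113 + 0.3750 + 0.3750
  = 1.0613 bits
H(Y) = -[(7/8)·log₂(7/8) + (1/8)·log₂(1/8)]
  = 0.1686 + 0.3750
  = 0.5436 bits
H(X,Y) = -[(3/4)·log₂(3/4) + (1/8)·log₂(1/8) + (1/8)·log₂(1/8)]
  = 0.3113 + 0.3750 + 0.3750
  = 1.0613 bits

I(X;Y) = H(X) + H(Y) - H(X,Y)
  = 1.0613 + 0.5436 - 1.0613
  = 0.5436 bits

I(P;Q) = 0.9544 bits > I(X;Y) = 0.5436 bits, so (P, Q) has the higher mutual information (stronger dependence).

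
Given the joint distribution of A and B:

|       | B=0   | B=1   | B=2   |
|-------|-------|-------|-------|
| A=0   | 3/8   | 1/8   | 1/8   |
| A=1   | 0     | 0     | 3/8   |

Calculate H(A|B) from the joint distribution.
Marginal P(B) (column sums):
  P(B=0) = 3/8 + 0 = 3/8
  P(B=1) = 1/8 + 0 = 1/8
  P(B=2) = 1/8 + 3/8 = 1/2

H(A|B) = -Σ P(A,B)·log₂ P(A|B), where P(A|B) = P(A,B) / P(B)
  (cells with P(A,B) = 0 contribute 0)
  (A=0,B=0): P(A|B) = (3/8)/(3/8) = 1;  -(3/8)·log₂(1) = 0.0000
  (A=0,B=1): P(A|B) = (1/8)/(1/8) = 1;  -(1/8)·log₂(1) = 0.0000
  (A=0,B=2): P(A|B) = (1/8)/(1/2) = 1/4;  -(1/8)·log₂(1/4) = 0.2500
  (A=1,B=2): P(A|B) = (3/8)/(1/2) = 3/4;  -(3/8)·log₂(3/4) = 0.1556
H(A|B) = 0.0000 + 0.0000 + 0.2500 + 0.1556
  = 0.4056 bits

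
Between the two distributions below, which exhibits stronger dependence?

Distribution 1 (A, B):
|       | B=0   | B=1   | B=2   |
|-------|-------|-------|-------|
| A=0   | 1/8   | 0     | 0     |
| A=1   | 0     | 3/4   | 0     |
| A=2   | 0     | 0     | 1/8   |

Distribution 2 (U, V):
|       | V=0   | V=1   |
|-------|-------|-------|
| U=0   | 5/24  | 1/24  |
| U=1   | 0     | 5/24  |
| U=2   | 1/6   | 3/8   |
Distribution 1 (A, B):
Marginal P(A) (row sums):
  P(A=0) = 1/8 + 0 + 0 = 1/8
  P(A=1) = 0 + 3/4 + 0 = 3/4
  P(A=2) = 0 + 0 + 1/8 = 1/8
Marginal P(B) (column sums):
  P(B=0) = 1/8 + 0 + 0 = 1/8
  P(B=1) = 0 + 3/4 + 0 = 3/4
  P(B=2) = 0 + 0 + 1/8 = 1/8

H(A) = -[(1/8)·log₂(1/8) + (3/4)·log₂(3/4) + (1/8)·log₂(1/8)]
  = 0.3750 + 0.3113 + 0.3750
  = 1.0613 bits
H(B) = -[(1/8)·log₂(1/8) + (3/4)·log₂(3/4) + (1/8)·log₂(1/8)]
  = 0.3750 + 0.3113 + 0.3750
  = 1.0613 bits
H(A,B) = -[(1/8)·log₂(1/8) + (3/4)·log₂(3/4) + (1/8)·log₂(1/8)]
  = 0.3750 + 0.3113 + 0.3750
  = 1.0613 bits

I(A;B) = H(A) + H(B) - H(A,B)
  = 1.0613 + 1.0613 - 1.0613
  = 1.0613 bits

Distribution 2 (U, V):
Marginal P(U) (row sums):
  P(U=0) = 5/24 + 1/24 = 1/4
  P(U=1) = 0 + 5/24 = 5/24
  P(U=2) = 1/6 + 3/8 = 13/24
Marginal P(V) (column sums):
  P(V=0) = 5/24 + 0 + 1/6 = 3/8
  P(V=1) = 1/24 + 5/24 + 3/8 = 5/8

H(U) = -[(1/4)·log₂(1/4) + (5/24)·log₂(5/24) + (13/24)·log₂(13/24)]
  = 0.5000 + 0.4715 + 0.4791
  = 1.4506 bits
H(V) = -[(3/8)·log₂(3/8) + (5/8)·log₂(5/8)]
  = 0.5306 + 0.4238
  = 0.9544 bits
H(U,V) = -[(5/24)·log₂(5/24) + (1/24)·log₂(1/24) + (5/24)·log₂(5/24) + (1/6)·log₂(1/6) + (3/8)·log₂(3/8)]
  = 0.4715 + 0.1910 + 0.4715 + 0.4308 + 0.5306
  = 2.0954 bits

I(U;V) = H(U) + H(V) - H(U,V)
  = 1.4506 + 0.9544 - 2.0954
  = 0.3096 bits

I(A;B) = 1.0613 bits > I(U;V) = 0.3096 bits, so (A, B) has the higher mutual information (stronger dependence).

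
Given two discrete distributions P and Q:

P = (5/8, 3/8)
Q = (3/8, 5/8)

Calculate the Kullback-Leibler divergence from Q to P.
D(P||Q) = Σ P(i) log₂(P(i)/Q(i))
  i=0: (5/8) × log₂((5/8)/(3/8)) = (5/8) × log₂(5/3) = 0.4606
  i=1: (3/8) × log₂((3/8)/(5/8)) = (3/8) × log₂(3/5) = -0.2764
D(P||Q) = 0.4606 - 0.2764
  = 0.1842 bits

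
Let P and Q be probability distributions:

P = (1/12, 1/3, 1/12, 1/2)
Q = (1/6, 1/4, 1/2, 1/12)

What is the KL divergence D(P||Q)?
D(P||Q) = Σ P(i) log₂(P(i)/Q(i))
  i=0: (1/12) × log₂((1/12)/(1/6)) = (1/12) × log₂(1/2) = -0.0833
  i=1: (1/3) × log₂((1/3)/(1/4)) = (1/3) × log₂(4/3) = 0.1383
  i=2: (1/12) × log₂((1/12)/(1/2)) = (1/12) × log₂(1/6) = -0.2154
  i=3: (1/2) × log₂((1/2)/(1/12)) = (1/2) × log₂(6) = 1.2925
D(P||Q) = -0.0833 + 0.1383 - 0.2154 + 1.2925
  = 1.1321 bits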